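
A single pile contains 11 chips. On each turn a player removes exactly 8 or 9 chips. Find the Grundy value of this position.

Compute g(0), g(1), … for moves {8, 9}:
k:     0  1  2  3  4  5  6  7  8  9 10 11
g(k):  0  0  0  0  0  0  0  0  1  1  1  1
So g(11) = 1.

1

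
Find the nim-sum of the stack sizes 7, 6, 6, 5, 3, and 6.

7

In binary:
  111  (7)
  110  (6)
  110  (6)
  101  (5)
  011  (3)
  110  (6)
  ---
  111  (7)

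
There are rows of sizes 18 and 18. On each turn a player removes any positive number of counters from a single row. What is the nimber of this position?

Compute the nim-sum pairwise:
18 XOR 18 = 0

0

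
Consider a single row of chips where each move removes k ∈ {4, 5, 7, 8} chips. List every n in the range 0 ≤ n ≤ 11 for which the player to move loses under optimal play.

0, 1, 2, 3

Compute g(0), g(1), … for moves {4, 5, 7, 8}:
g(0) = mex{} = 0
g(1) = mex{} = 0
g(2) = mex{} = 0
g(3) = mex{} = 0
g(4) = mex{0} = 1
g(5) = mex{0} = 1
g(6) = mex{0} = 1
g(7) = mex{0} = 1
g(8) = mex{0,1} = 2
g(9) = mex{0,1} = 2
g(10) = mex{0,1} = 2
g(11) = mex{0,1} = 2
The P-positions (g = 0) in 0..11 are 0, 1, 2, 3.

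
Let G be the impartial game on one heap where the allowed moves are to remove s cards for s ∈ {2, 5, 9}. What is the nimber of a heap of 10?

Grundy values for subtraction set {2, 5, 9}:
k:     0  1  2  3  4  5  6  7  8  9 10
g(k):  0  0  1  1  0  2  1  0  0  1  1
So g(10) = 1.

1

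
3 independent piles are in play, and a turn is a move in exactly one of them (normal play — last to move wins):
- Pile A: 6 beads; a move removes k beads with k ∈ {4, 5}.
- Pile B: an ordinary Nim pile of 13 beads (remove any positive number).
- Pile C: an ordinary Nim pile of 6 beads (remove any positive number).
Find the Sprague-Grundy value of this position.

Grundy values for pile A (subtraction set {4, 5}):
g(0) = mex{} = 0
g(1) = mex{} = 0
g(2) = mex{} = 0
g(3) = mex{} = 0
g(4) = mex{0} = 1
g(5) = mex{0} = 1
g(6) = mex{0} = 1
So g(6) = 1.
Pile B is a plain Nim pile of size 13, so its Grundy value is 13.
Pile C is a plain Nim pile of size 6, so its Grundy value is 6.
The value of a disjunctive sum is the nim-sum of the parts.
Combined value = 1 ⊕ 13 ⊕ 6 = 10.

10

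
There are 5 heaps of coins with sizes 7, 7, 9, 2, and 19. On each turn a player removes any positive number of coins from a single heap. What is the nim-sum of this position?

Bitwise XOR of the heap sizes:
  00111  (7)
  00111  (7)
  01001  (9)
  00010  (2)
  10011  (19)
  -----
  11000  (24)

24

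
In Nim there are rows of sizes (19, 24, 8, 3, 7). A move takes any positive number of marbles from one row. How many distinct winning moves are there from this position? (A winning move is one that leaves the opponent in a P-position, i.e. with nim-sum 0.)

1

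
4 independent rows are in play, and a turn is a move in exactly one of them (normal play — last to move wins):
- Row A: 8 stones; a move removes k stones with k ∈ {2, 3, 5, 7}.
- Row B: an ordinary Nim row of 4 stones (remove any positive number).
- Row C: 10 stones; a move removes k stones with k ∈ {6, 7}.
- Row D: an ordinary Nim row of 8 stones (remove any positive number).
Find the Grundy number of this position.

For row A, compute g(0), g(1), … with moves {2, 3, 5, 7}:
k:     0  1  2  3  4  5  6  7  8
g(k):  0  0  1  1  2  2  3  3  4
So g(8) = 4.
Row B is a plain Nim row of size 4, so its Grundy value is 4.
Grundy values for row C (subtraction set {6, 7}):
g(0) = mex{} = 0
g(1) = mex{} = 0
g(2) = mex{} = 0
g(3) = mex{} = 0
g(4) = mex{} = 0
g(5) = mex{} = 0
g(6) = mex{0} = 1
g(7) = mex{0} = 1
g(8) = mex{0} = 1
g(9) = mex{0} = 1
g(10) = mex{0} = 1
So g(10) = 1.
Row D is a plain Nim row of size 8, so its Grundy value is 8.
By the Sprague-Grundy theorem, the Grundy value of a sum of independent games is the XOR of the component values.
Combined value = 4 ⊕ 4 ⊕ 1 ⊕ 8 = 9.

9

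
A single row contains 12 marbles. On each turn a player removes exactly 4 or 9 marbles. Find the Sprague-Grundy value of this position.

Grundy values for subtraction set {4, 9}:
g(0) = mex{} = 0
g(1) = mex{} = 0
g(2) = mex{} = 0
g(3) = mex{} = 0
g(4) = mex{0} = 1
g(5) = mex{0} = 1
g(6) = mex{0} = 1
g(7) = mex{0} = 1
g(8) = mex{1} = 0
g(9) = mex{0,1} = 2
g(10) = mex{0,1} = 2
g(11) = mex{0,1} = 2
g(12) = mex{0} = 1
So g(12) = 1.

1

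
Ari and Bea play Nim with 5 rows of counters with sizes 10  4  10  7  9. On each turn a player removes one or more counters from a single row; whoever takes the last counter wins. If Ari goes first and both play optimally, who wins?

Ari wins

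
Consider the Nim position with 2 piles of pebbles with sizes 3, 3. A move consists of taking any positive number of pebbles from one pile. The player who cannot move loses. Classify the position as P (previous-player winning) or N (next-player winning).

Compute the nim-sum pairwise:
3 ^ 3 = 0
The nim-sum is 0, so this is a P-position: the player to move is in a losing position under optimal play.

P-position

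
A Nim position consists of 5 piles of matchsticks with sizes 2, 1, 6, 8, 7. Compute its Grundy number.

10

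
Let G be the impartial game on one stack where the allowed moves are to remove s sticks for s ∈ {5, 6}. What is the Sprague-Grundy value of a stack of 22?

0

Compute g(0), g(1), … for moves {5, 6}:
k:     0  1  2  3  4  5  6  7  8  9 10 11 12 13 14 15 16 17 18 19 20 21 22
g(k):  0  0  0  0  0  1  1  1  1  1  2  0  0  0  0  0  1  1  1  1  1  2  0
So g(22) = 0.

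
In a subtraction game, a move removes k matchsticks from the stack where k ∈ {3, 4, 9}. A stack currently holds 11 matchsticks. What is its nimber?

1

Build the Grundy sequence with g(k) = mex{g(k−s) : s ∈ {3, 4, 9}, s ≤ k}:
g(0) = mex{} = 0
g(1) = mex{} = 0
g(2) = mex{} = 0
g(3) = mex{0} = 1
g(4) = mex{0} = 1
g(5) = mex{0} = 1
g(6) = mex{0,1} = 2
g(7) = mex{1} = 0
g(8) = mex{1} = 0
g(9) = mex{0,1,2} = 3
g(10) = mex{0,2} = 1
g(11) = mex{0} = 1
So g(11) = 1.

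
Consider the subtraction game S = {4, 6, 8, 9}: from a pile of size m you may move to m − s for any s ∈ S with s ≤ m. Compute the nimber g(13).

0

Compute g(0), g(1), … for moves {4, 6, 8, 9}:
k:     0  1  2  3  4  5  6  7  8  9 10 11 12 13
g(k):  0  0  0  0  1  1  1  1  2  2  2  2  3  0
So g(13) = 0.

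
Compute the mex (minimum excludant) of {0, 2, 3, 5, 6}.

1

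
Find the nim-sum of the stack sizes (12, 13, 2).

Nim-sum: 12 ^ 13 ^ 2 = 3.

3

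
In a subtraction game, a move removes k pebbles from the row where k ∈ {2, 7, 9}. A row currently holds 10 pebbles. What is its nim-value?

Grundy values for subtraction set {2, 7, 9}:
g(0) = mex{} = 0
g(1) = mex{} = 0
g(2) = mex{0} = 1
g(3) = mex{0} = 1
g(4) = mex{1} = 0
g(5) = mex{1} = 0
g(6) = mex{0} = 1
g(7) = mex{0} = 1
g(8) = mex{0,1} = 2
g(9) = mex{0,1} = 2
g(10) = mex{0,1,2} = 3
So g(10) = 3.

3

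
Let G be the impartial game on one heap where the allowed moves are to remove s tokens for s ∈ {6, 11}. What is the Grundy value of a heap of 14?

Grundy values for subtraction set {6, 11}:
k:     0  1  2  3  4  5  6  7  8  9 10 11 12 13 14
g(k):  0  0  0  0  0  0  1  1  1  1  1  1  2  2  2
So g(14) = 2.

2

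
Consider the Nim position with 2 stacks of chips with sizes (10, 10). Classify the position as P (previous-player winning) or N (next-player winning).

P-position

Nim-sum: 10 ^ 10 = 0.
The nim-sum is 0, so this is a P-position: the player to move is in a losing position under optimal play.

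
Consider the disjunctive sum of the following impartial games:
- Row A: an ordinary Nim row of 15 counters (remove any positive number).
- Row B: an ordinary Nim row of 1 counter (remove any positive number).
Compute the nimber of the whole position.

Row A is a plain Nim row of size 15, so its Grundy value is 15.
Row B is a plain Nim row of size 1, so its Grundy value is 1.
By the Sprague-Grundy theorem, the Grundy value of a sum of independent games is the XOR of the component values.
Combined value = 15 ⊕ 1 = 14.

14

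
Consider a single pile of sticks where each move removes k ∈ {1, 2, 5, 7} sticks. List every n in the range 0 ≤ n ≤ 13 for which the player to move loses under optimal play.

Build the Grundy sequence with g(k) = mex{g(k−s) : s ∈ {1, 2, 5, 7}, s ≤ k}:
k:     0  1  2  3  4  5  6  7  8  9 10 11 12 13
g(k):  0  1  2  0  1  2  0  1  2  0  1  2  0  1
The P-positions (g = 0) in 0..13 are 0, 3, 6, 9, 12.

0, 3, 6, 9, 12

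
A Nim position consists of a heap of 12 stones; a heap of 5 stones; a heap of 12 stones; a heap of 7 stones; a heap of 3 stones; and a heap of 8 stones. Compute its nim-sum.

9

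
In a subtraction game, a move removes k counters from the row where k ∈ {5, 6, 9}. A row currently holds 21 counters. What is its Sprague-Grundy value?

1

Grundy values for subtraction set {5, 6, 9}:
k:     0  1  2  3  4  5  6  7  8  9 10 11 12 13 14 15 16 17 18 19 20 21
g(k):  0  0  0  0  0  1  1  1  1  1  2  2  2  2  0  0  0  0  0  1  1  1
So g(21) = 1.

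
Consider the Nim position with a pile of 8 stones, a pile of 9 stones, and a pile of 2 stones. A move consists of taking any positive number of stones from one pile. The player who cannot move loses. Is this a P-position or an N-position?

N-position

Bitwise XOR of the heap sizes:
  1000  (8)
  1001  (9)
  0010  (2)
  ----
  0011  (3)
The nim-sum is 3 ≠ 0, so this is an N-position: the player to move can win.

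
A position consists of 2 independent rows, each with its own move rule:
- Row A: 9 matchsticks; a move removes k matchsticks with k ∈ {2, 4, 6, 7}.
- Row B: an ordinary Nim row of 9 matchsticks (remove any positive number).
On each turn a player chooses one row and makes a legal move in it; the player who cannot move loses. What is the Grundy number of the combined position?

Build the Grundy sequence for row A with g(k) = mex{g(k−s) : s ∈ {2, 4, 6, 7}, s ≤ k}:
g(0) = mex{} = 0
g(1) = mex{} = 0
g(2) = mex{0} = 1
g(3) = mex{0} = 1
g(4) = mex{0,1} = 2
g(5) = mex{0,1} = 2
g(6) = mex{0,1,2} = 3
g(7) = mex{0,1,2} = 3
g(8) = mex{0,1,2,3} = 4
g(9) = mex{1,2,3} = 0
So g(9) = 0.
Row B is a plain Nim row of size 9, so its Grundy value is 9.
The value of a disjunctive sum is the nim-sum of the parts.
Combined value = 0 ⊕ 9 = 9.

9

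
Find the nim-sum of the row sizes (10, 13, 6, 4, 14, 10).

Compute the nim-sum pairwise:
10 ^ 13 = 7
7 ^ 6 = 1
1 ^ 4 = 5
5 ^ 14 = 11
11 ^ 10 = 1

1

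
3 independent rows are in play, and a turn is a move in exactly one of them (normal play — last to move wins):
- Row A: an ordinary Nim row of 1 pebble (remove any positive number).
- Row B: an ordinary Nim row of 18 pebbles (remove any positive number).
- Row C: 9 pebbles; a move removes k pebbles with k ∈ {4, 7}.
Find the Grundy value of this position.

Row A is a plain Nim row of size 1, so its Grundy value is 1.
Row B is a plain Nim row of size 18, so its Grundy value is 18.
Grundy values for row C (subtraction set {4, 7}):
k:     0  1  2  3  4  5  6  7  8  9
g(k):  0  0  0  0  1  1  1  1  2  2
So g(9) = 2.
The value of a disjunctive sum is the nim-sum of the parts.
Combined value = 1 XOR 18 XOR 2 = 17.

17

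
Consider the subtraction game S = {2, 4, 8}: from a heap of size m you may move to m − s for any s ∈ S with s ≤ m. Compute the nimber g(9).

Build the Grundy sequence with g(k) = mex{g(k−s) : s ∈ {2, 4, 8}, s ≤ k}:
k:     0  1  2  3  4  5  6  7  8  9
g(k):  0  0  1  1  2  2  0  0  1  1
So g(9) = 1.

1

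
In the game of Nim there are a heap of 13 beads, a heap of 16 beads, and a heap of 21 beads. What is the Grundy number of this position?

8

Nim-sum: 13 ⊕ 16 ⊕ 21 = 8.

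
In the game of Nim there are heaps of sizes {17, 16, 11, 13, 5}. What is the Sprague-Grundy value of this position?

2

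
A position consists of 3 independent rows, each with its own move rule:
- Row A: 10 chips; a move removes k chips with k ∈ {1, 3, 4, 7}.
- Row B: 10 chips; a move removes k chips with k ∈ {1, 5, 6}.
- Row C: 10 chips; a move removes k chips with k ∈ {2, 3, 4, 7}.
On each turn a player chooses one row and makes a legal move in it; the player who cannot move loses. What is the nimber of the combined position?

Build the Grundy sequence for row A with g(k) = mex{g(k−s) : s ∈ {1, 3, 4, 7}, s ≤ k}:
k:     0  1  2  3  4  5  6  7  8  9 10
g(k):  0  1  0  1  2  3  2  3  0  1  0
So g(10) = 0.
Build the Grundy sequence for row B with g(k) = mex{g(k−s) : s ∈ {1, 5, 6}, s ≤ k}:
k:     0  1  2  3  4  5  6  7  8  9 10
g(k):  0  1  0  1  0  1  2  3  2  3  2
So g(10) = 2.
For row C, compute g(0), g(1), … with moves {2, 3, 4, 7}:
g(0) = mex{} = 0
g(1) = mex{} = 0
g(2) = mex{0} = 1
g(3) = mex{0} = 1
g(4) = mex{0,1} = 2
g(5) = mex{0,1} = 2
g(6) = mex{1,2} = 0
g(7) = mex{0,1,2} = 3
g(8) = mex{0,2} = 1
g(9) = mex{0,1,2,3} = 4
g(10) = mex{0,1,3} = 2
So g(10) = 2.
By the Sprague-Grundy theorem, the Grundy value of a sum of independent games is the XOR of the component values.
Combined value = 0 XOR 2 XOR 2 = 0.

0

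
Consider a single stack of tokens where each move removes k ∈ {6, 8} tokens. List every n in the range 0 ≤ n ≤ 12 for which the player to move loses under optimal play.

0, 1, 2, 3, 4, 5

Compute g(0), g(1), … for moves {6, 8}:
g(0) = mex{} = 0
g(1) = mex{} = 0
g(2) = mex{} = 0
g(3) = mex{} = 0
g(4) = mex{} = 0
g(5) = mex{} = 0
g(6) = mex{0} = 1
g(7) = mex{0} = 1
g(8) = mex{0} = 1
g(9) = mex{0} = 1
g(10) = mex{0} = 1
g(11) = mex{0} = 1
g(12) = mex{0,1} = 2
The P-positions (g = 0) in 0..12 are 0, 1, 2, 3, 4, 5.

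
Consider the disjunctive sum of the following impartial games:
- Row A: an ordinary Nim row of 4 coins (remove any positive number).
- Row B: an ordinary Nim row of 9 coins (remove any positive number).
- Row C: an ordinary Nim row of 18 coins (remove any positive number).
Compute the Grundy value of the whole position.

31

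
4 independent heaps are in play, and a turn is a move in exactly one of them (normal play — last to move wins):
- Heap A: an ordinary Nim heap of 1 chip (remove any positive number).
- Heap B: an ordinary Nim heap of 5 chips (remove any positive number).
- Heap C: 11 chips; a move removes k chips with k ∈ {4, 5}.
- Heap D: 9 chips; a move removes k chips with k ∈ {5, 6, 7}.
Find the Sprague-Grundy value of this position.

5

Heap A is a plain Nim heap of size 1, so its Grundy value is 1.
Heap B is a plain Nim heap of size 5, so its Grundy value is 5.
Grundy values for heap C (subtraction set {4, 5}):
g(0) = mex{} = 0
g(1) = mex{} = 0
g(2) = mex{} = 0
g(3) = mex{} = 0
g(4) = mex{0} = 1
g(5) = mex{0} = 1
g(6) = mex{0} = 1
g(7) = mex{0} = 1
g(8) = mex{0,1} = 2
g(9) = mex{1} = 0
g(10) = mex{1} = 0
g(11) = mex{1} = 0
So g(11) = 0.
Build the Grundy sequence for heap D with g(k) = mex{g(k−s) : s ∈ {5, 6, 7}, s ≤ k}:
k:     0  1  2  3  4  5  6  7  8  9
g(k):  0  0  0  0  0  1  1  1  1  1
So g(9) = 1.
The value of a disjunctive sum is the nim-sum of the parts.
Combined value = 1 XOR 5 XOR 0 XOR 1 = 5.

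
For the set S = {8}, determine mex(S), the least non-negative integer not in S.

0

0 is not in the set, so the mex is 0.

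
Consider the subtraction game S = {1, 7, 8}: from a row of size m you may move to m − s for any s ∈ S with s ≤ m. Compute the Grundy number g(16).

Build the Grundy sequence with g(k) = mex{g(k−s) : s ∈ {1, 7, 8}, s ≤ k}:
k:     0  1  2  3  4  5  6  7  8  9 10 11 12 13 14 15 16
g(k):  0  1  0  1  0  1  0  1  2  3  2  3  2  3  2  0  1
So g(16) = 1.

1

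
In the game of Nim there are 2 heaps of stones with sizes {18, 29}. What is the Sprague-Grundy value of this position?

15

Bitwise XOR of the heap sizes:
  10010  (18)
  11101  (29)
  -----
  01111  (15)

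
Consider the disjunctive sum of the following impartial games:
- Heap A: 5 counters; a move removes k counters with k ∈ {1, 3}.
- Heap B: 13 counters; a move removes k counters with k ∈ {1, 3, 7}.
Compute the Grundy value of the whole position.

0

For heap A, compute g(0), g(1), … with moves {1, 3}:
g(0) = mex{} = 0
g(1) = mex{0} = 1
g(2) = mex{1} = 0
g(3) = mex{0} = 1
g(4) = mex{1} = 0
g(5) = mex{0} = 1
So g(5) = 1.
For heap B, compute g(0), g(1), … with moves {1, 3, 7}:
k:     0  1  2  3  4  5  6  7  8  9 10 11 12 13
g(k):  0  1  0  1  0  1  0  1  0  1  0  1  0  1
So g(13) = 1.
The value of a disjunctive sum is the nim-sum of the parts.
Combined value = 1 ⊕ 1 = 0.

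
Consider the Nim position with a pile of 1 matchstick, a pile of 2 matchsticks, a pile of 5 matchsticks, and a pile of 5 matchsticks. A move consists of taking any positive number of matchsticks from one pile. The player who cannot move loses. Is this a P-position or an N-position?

N-position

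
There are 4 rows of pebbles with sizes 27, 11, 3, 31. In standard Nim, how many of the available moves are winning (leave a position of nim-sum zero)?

3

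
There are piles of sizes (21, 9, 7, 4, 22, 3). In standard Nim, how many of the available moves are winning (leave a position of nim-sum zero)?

1

Compute the nim-sum pairwise:
21 ⊕ 9 = 28
28 ⊕ 7 = 27
27 ⊕ 4 = 31
31 ⊕ 22 = 9
9 ⊕ 3 = 10
The overall nim-sum is X = 10. A pile of size p has a winning move iff p XOR X < p (reduce it to p XOR X).
  21: 21 XOR 10 = 31 ≥ 21 — no move.
  9: 9 XOR 10 = 3 < 9 — winning move (to 3).
  7: 7 XOR 10 = 13 ≥ 7 — no move.
  4: 4 XOR 10 = 14 ≥ 4 — no move.
  22: 22 XOR 10 = 28 ≥ 22 — no move.
  3: 3 XOR 10 = 9 ≥ 3 — no move.
That gives 1 winning move.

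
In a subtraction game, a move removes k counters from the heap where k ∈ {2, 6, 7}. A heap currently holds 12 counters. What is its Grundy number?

2

Compute g(0), g(1), … for moves {2, 6, 7}:
k:     0  1  2  3  4  5  6  7  8  9 10 11 12
g(k):  0  0  1  1  0  0  1  1  2  0  3  1  2
So g(12) = 2.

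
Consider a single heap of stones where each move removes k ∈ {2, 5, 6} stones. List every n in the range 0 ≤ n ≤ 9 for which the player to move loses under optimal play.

0, 1, 4, 8

Compute g(0), g(1), … for moves {2, 5, 6}:
g(0) = mex{} = 0
g(1) = mex{} = 0
g(2) = mex{0} = 1
g(3) = mex{0} = 1
g(4) = mex{1} = 0
g(5) = mex{0,1} = 2
g(6) = mex{0} = 1
g(7) = mex{0,1,2} = 3
g(8) = mex{1} = 0
g(9) = mex{0,1,3} = 2
The P-positions (g = 0) in 0..9 are 0, 1, 4, 8.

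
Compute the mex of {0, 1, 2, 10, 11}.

3

The values 0, 1, 2 are all present; 3 is the first non-negative integer missing from the set.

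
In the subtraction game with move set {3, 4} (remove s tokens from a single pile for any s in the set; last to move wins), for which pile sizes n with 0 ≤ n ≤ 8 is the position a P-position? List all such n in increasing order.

0, 1, 2, 7, 8

Grundy values for subtraction set {3, 4}:
g(0) = mex{} = 0
g(1) = mex{} = 0
g(2) = mex{} = 0
g(3) = mex{0} = 1
g(4) = mex{0} = 1
g(5) = mex{0} = 1
g(6) = mex{0,1} = 2
g(7) = mex{1} = 0
g(8) = mex{1} = 0
The P-positions (g = 0) in 0..8 are 0, 1, 2, 7, 8.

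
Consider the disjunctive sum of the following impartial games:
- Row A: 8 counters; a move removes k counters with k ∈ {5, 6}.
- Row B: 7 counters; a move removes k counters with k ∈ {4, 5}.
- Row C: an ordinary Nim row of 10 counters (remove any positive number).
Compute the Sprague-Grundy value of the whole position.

10

Grundy values for row A (subtraction set {5, 6}):
k:     0  1  2  3  4  5  6  7  8
g(k):  0  0  0  0  0  1  1  1  1
So g(8) = 1.
Build the Grundy sequence for row B with g(k) = mex{g(k−s) : s ∈ {4, 5}, s ≤ k}:
k:     0  1  2  3  4  5  6  7
g(k):  0  0  0  0  1  1  1  1
So g(7) = 1.
Row C is a plain Nim row of size 10, so its Grundy value is 10.
The value of a disjunctive sum is the nim-sum of the parts.
Combined value = 1 ⊕ 1 ⊕ 10 = 10.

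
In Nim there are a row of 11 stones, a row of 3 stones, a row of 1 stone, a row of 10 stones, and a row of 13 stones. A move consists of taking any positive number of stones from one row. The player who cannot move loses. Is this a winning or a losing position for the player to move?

Write each in binary and XOR column by column:
  1011  (11)
  0011  (3)
  0001  (1)
  1010  (10)
  1101  (13)
  ----
  1110  (14)
The nim-sum is 14 ≠ 0, so this is an N-position: the player to move can win.

Winning position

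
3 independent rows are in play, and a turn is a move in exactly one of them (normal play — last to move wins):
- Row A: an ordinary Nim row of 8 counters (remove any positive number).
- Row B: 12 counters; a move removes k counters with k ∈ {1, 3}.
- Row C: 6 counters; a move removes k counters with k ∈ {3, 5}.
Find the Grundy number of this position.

Row A is a plain Nim row of size 8, so its Grundy value is 8.
Grundy values for row B (subtraction set {1, 3}):
k:     0  1  2  3  4  5  6  7  8  9 10 11 12
g(k):  0  1  0  1  0  1  0  1  0  1  0  1  0
So g(12) = 0.
Grundy values for row C (subtraction set {3, 5}):
k:     0  1  2  3  4  5  6
g(k):  0  0  0  1  1  1  2
So g(6) = 2.
By the Sprague-Grundy theorem, the Grundy value of a sum of independent games is the XOR of the component values.
Combined value = 8 ⊕ 0 ⊕ 2 = 10.

10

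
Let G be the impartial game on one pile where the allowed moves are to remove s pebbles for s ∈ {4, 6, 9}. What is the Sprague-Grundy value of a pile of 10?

2

Compute g(0), g(1), … for moves {4, 6, 9}:
g(0) = mex{} = 0
g(1) = mex{} = 0
g(2) = mex{} = 0
g(3) = mex{} = 0
g(4) = mex{0} = 1
g(5) = mex{0} = 1
g(6) = mex{0} = 1
g(7) = mex{0} = 1
g(8) = mex{0,1} = 2
g(9) = mex{0,1} = 2
g(10) = mex{0,1} = 2
So g(10) = 2.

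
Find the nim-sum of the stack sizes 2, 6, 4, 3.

Bitwise XOR of the heap sizes:
  010  (2)
  110  (6)
  100  (4)
  011  (3)
  ---
  011  (3)

3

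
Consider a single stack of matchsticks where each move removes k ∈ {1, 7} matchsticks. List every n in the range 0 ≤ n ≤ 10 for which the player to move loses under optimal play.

0, 2, 4, 6, 8, 10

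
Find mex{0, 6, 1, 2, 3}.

The values 0, 1, 2, 3 are all present; 4 is the first non-negative integer missing from the set.

4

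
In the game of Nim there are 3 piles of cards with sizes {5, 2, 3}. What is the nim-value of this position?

4

Bitwise XOR of the heap sizes:
  101  (5)
  010  (2)
  011  (3)
  ---
  100  (4)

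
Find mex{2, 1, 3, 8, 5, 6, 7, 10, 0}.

4

The values 0, 1, 2, 3 are all present; 4 is the first non-negative integer missing from the set.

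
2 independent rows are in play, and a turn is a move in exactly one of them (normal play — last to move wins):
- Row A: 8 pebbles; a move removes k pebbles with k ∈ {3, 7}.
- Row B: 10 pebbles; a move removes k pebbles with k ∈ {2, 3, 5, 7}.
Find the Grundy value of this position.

2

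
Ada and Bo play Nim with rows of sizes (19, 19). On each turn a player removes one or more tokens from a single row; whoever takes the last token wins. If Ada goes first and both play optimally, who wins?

Write each in binary and XOR column by column:
  10011  (19)
  10011  (19)
  -----
  00000  (0)
The nim-sum is 0, so this is a P-position: the player to move is in a losing position under optimal play; Ada is about to move from it and so loses — Bo wins.

Bo wins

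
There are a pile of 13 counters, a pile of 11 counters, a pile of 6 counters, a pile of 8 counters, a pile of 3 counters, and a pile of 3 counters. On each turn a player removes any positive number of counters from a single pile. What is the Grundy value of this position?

Compute the nim-sum pairwise:
13 XOR 11 = 6
6 XOR 6 = 0
0 XOR 8 = 8
8 XOR 3 = 11
11 XOR 3 = 8

8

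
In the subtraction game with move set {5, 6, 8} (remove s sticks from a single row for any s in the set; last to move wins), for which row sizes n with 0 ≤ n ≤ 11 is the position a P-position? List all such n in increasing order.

Grundy values for subtraction set {5, 6, 8}:
g(0) = mex{} = 0
g(1) = mex{} = 0
g(2) = mex{} = 0
g(3) = mex{} = 0
g(4) = mex{} = 0
g(5) = mex{0} = 1
g(6) = mex{0} = 1
g(7) = mex{0} = 1
g(8) = mex{0} = 1
g(9) = mex{0} = 1
g(10) = mex{0,1} = 2
g(11) = mex{0,1} = 2
The P-positions (g = 0) in 0..11 are 0, 1, 2, 3, 4.

0, 1, 2, 3, 4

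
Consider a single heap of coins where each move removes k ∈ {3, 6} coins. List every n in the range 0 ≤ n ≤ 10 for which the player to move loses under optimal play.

0, 1, 2, 9, 10

Build the Grundy sequence with g(k) = mex{g(k−s) : s ∈ {3, 6}, s ≤ k}:
k:     0  1  2  3  4  5  6  7  8  9 10
g(k):  0  0  0  1  1  1  2  2  2  0  0
The P-positions (g = 0) in 0..10 are 0, 1, 2, 9, 10.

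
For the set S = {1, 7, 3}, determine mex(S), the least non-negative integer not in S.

0 is not in the set, so the mex is 0.

0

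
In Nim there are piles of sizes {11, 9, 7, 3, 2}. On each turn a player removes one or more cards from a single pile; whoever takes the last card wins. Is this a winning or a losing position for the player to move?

In binary:
  1011  (11)
  1001  (9)
  0111  (7)
  0011  (3)
  0010  (2)
  ----
  0100  (4)
The nim-sum is 4 ≠ 0, so this is an N-position: the player to move can win.

Winning position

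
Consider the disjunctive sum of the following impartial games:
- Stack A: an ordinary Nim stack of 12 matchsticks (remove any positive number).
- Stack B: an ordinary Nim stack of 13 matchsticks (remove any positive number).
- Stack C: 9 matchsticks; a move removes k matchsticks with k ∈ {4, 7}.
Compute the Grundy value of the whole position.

Stack A is a plain Nim stack of size 12, so its Grundy value is 12.
Stack B is a plain Nim stack of size 13, so its Grundy value is 13.
Build the Grundy sequence for stack C with g(k) = mex{g(k−s) : s ∈ {4, 7}, s ≤ k}:
k:     0  1  2  3  4  5  6  7  8  9
g(k):  0  0  0  0  1  1  1  1  2  2
So g(9) = 2.
The value of a disjunctive sum is the nim-sum of the parts.
Combined value = 12 XOR 13 XOR 2 = 3.

3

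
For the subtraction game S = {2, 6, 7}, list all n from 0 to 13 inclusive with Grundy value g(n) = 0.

0, 1, 4, 5, 9, 13

Grundy values for subtraction set {2, 6, 7}:
g(0) = mex{} = 0
g(1) = mex{} = 0
g(2) = mex{0} = 1
g(3) = mex{0} = 1
g(4) = mex{1} = 0
g(5) = mex{1} = 0
g(6) = mex{0} = 1
g(7) = mex{0} = 1
g(8) = mex{0,1} = 2
g(9) = mex{1} = 0
g(10) = mex{0,1,2} = 3
g(11) = mex{0} = 1
g(12) = mex{0,1,3} = 2
g(13) = mex{1} = 0
The P-positions (g = 0) in 0..13 are 0, 1, 4, 5, 9, 13.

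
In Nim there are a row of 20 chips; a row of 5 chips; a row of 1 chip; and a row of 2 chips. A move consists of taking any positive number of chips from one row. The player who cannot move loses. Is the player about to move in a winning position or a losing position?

Winning position

In binary:
  10100  (20)
  00101  (5)
  00001  (1)
  00010  (2)
  -----
  10010  (18)
The nim-sum is 18 ≠ 0, so this is an N-position: the player to move can win.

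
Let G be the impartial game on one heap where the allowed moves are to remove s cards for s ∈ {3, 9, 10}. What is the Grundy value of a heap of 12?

2

Grundy values for subtraction set {3, 9, 10}:
k:     0  1  2  3  4  5  6  7  8  9 10 11 12
g(k):  0  0  0  1  1  1  0  0  0  1  1  1  2
So g(12) = 2.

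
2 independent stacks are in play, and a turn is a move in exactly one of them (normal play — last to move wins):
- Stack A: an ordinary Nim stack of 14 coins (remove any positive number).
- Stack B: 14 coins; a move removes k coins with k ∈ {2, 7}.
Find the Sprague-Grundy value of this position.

Stack A is a plain Nim stack of size 14, so its Grundy value is 14.
For stack B, compute g(0), g(1), … with moves {2, 7}:
k:     0  1  2  3  4  5  6  7  8  9 10 11 12 13 14
g(k):  0  0  1  1  0  0  1  1  2  0  0  1  1  0  0
So g(14) = 0.
By the Sprague-Grundy theorem, the Grundy value of a sum of independent games is the XOR of the component values.
Combined value = 14 ⊕ 0 = 14.

14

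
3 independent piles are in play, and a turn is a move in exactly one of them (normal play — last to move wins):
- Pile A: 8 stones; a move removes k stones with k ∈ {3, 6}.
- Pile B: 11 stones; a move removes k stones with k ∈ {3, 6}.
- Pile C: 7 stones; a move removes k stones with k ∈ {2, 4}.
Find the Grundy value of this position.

2

Build the Grundy sequence for pile A with g(k) = mex{g(k−s) : s ∈ {3, 6}, s ≤ k}:
k:     0  1  2  3  4  5  6  7  8
g(k):  0  0  0  1  1  1  2  2  2
So g(8) = 2.
Grundy values for pile B (subtraction set {3, 6}):
g(0) = mex{} = 0
g(1) = mex{} = 0
g(2) = mex{} = 0
g(3) = mex{0} = 1
g(4) = mex{0} = 1
g(5) = mex{0} = 1
g(6) = mex{0,1} = 2
g(7) = mex{0,1} = 2
g(8) = mex{0,1} = 2
g(9) = mex{1,2} = 0
g(10) = mex{1,2} = 0
g(11) = mex{1,2} = 0
So g(11) = 0.
For pile C, compute g(0), g(1), … with moves {2, 4}:
k:     0  1  2  3  4  5  6  7
g(k):  0  0  1  1  2  2  0  0
So g(7) = 0.
By the Sprague-Grundy theorem, the Grundy value of a sum of independent games is the XOR of the component values.
Combined value = 2 ⊕ 0 ⊕ 0 = 2.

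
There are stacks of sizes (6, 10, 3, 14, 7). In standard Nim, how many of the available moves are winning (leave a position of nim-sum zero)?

3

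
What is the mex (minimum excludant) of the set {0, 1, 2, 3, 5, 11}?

4

The values 0, 1, 2, 3 are all present; 4 is the first non-negative integer missing from the set.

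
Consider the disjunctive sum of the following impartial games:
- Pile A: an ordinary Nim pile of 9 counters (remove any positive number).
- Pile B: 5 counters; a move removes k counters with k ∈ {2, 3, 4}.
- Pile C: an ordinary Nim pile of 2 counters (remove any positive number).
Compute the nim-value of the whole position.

Pile A is a plain Nim pile of size 9, so its Grundy value is 9.
Build the Grundy sequence for pile B with g(k) = mex{g(k−s) : s ∈ {2, 3, 4}, s ≤ k}:
k:     0  1  2  3  4  5
g(k):  0  0  1  1  2  2
So g(5) = 2.
Pile C is a plain Nim pile of size 2, so its Grundy value is 2.
By the Sprague-Grundy theorem, the Grundy value of a sum of independent games is the XOR of the component values.
Combined value = 9 XOR 2 XOR 2 = 9.

9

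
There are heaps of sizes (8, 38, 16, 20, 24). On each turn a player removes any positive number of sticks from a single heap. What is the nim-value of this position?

50

Nim-sum: 8 XOR 38 XOR 16 XOR 20 XOR 24 = 50.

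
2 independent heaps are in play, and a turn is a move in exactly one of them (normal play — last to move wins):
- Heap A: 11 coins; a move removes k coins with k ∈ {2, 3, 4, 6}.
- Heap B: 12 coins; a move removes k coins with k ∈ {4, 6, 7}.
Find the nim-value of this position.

Build the Grundy sequence for heap A with g(k) = mex{g(k−s) : s ∈ {2, 3, 4, 6}, s ≤ k}:
g(0) = mex{} = 0
g(1) = mex{} = 0
g(2) = mex{0} = 1
g(3) = mex{0} = 1
g(4) = mex{0,1} = 2
g(5) = mex{0,1} = 2
g(6) = mex{0,1,2} = 3
g(7) = mex{0,1,2} = 3
g(8) = mex{1,2,3} = 0
g(9) = mex{1,2,3} = 0
g(10) = mex{0,2,3} = 1
g(11) = mex{0,2,3} = 1
So g(11) = 1.
Grundy values for heap B (subtraction set {4, 6, 7}):
k:     0  1  2  3  4  5  6  7  8  9 10 11 12
g(k):  0  0  0  0  1  1  1  1  2  2  2  0  0
So g(12) = 0.
The value of a disjunctive sum is the nim-sum of the parts.
Combined value = 1 XOR 0 = 1.

1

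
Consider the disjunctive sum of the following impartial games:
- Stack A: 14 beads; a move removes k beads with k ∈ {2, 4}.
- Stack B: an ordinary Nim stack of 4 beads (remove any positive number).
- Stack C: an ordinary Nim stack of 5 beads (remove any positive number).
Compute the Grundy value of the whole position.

For stack A, compute g(0), g(1), … with moves {2, 4}:
g(0) = mex{} = 0
g(1) = mex{} = 0
g(2) = mex{0} = 1
g(3) = mex{0} = 1
g(4) = mex{0,1} = 2
g(5) = mex{0,1} = 2
g(6) = mex{1,2} = 0
g(7) = mex{1,2} = 0
g(8) = mex{0,2} = 1
g(9) = mex{0,2} = 1
g(10) = mex{0,1} = 2
g(11) = mex{0,1} = 2
g(12) = mex{1,2} = 0
g(13) = mex{1,2} = 0
g(14) = mex{0,2} = 1
So g(14) = 1.
Stack B is a plain Nim stack of size 4, so its Grundy value is 4.
Stack C is a plain Nim stack of size 5, so its Grundy value is 5.
By the Sprague-Grundy theorem, the Grundy value of a sum of independent games is the XOR of the component values.
Combined value = 1 ⊕ 4 ⊕ 5 = 0.

0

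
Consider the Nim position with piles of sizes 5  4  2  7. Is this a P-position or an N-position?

N-position

In binary:
  101  (5)
  100  (4)
  010  (2)
  111  (7)
  ---
  100  (4)
The nim-sum is 4 ≠ 0, so this is an N-position: the player to move can win.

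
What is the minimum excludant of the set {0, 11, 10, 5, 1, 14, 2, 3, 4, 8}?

The values 0, 1, 2, 3, 4, 5 are all present; 6 is the first non-negative integer missing from the set.

6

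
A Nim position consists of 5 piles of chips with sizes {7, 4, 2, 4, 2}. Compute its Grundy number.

7

Nim-sum: 7 XOR 4 XOR 2 XOR 4 XOR 2 = 7.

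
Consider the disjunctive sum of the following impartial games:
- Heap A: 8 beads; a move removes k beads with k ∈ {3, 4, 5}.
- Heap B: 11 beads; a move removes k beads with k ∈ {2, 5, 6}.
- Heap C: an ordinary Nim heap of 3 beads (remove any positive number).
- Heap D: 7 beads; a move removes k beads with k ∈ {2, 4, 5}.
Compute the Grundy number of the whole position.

Build the Grundy sequence for heap A with g(k) = mex{g(k−s) : s ∈ {3, 4, 5}, s ≤ k}:
k:     0  1  2  3  4  5  6  7  8
g(k):  0  0  0  1  1  1  2  2  0
So g(8) = 0.
For heap B, compute g(0), g(1), … with moves {2, 5, 6}:
g(0) = mex{} = 0
g(1) = mex{} = 0
g(2) = mex{0} = 1
g(3) = mex{0} = 1
g(4) = mex{1} = 0
g(5) = mex{0,1} = 2
g(6) = mex{0} = 1
g(7) = mex{0,1,2} = 3
g(8) = mex{1} = 0
g(9) = mex{0,1,3} = 2
g(10) = mex{0,2} = 1
g(11) = mex{1,2} = 0
So g(11) = 0.
Heap C is a plain Nim heap of size 3, so its Grundy value is 3.
For heap D, compute g(0), g(1), … with moves {2, 4, 5}:
k:     0  1  2  3  4  5  6  7
g(k):  0  0  1  1  2  2  3  0
So g(7) = 0.
The value of a disjunctive sum is the nim-sum of the parts.
Combined value = 0 XOR 0 XOR 3 XOR 0 = 3.

3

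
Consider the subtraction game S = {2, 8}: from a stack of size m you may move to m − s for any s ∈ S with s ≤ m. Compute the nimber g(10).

0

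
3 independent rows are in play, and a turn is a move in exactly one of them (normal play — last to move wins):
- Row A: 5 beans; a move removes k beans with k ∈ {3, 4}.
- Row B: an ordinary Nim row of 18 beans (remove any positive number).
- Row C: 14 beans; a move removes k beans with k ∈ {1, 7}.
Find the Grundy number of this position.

19

Grundy values for row A (subtraction set {3, 4}):
g(0) = mex{} = 0
g(1) = mex{} = 0
g(2) = mex{} = 0
g(3) = mex{0} = 1
g(4) = mex{0} = 1
g(5) = mex{0} = 1
So g(5) = 1.
Row B is a plain Nim row of size 18, so its Grundy value is 18.
Grundy values for row C (subtraction set {1, 7}):
k:     0  1  2  3  4  5  6  7  8  9 10 11 12 13 14
g(k):  0  1  0  1  0  1  0  1  0  1  0  1  0  1  0
So g(14) = 0.
The value of a disjunctive sum is the nim-sum of the parts.
Combined value = 1 XOR 18 XOR 0 = 19.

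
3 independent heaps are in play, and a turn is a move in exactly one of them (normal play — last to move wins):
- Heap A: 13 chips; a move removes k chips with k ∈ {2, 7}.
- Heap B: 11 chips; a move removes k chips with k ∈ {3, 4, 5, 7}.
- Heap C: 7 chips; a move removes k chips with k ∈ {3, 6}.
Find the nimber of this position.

Build the Grundy sequence for heap A with g(k) = mex{g(k−s) : s ∈ {2, 7}, s ≤ k}:
k:     0  1  2  3  4  5  6  7  8  9 10 11 12 13
g(k):  0  0  1  1  0  0  1  1  2  0  0  1  1  0
So g(13) = 0.
For heap B, compute g(0), g(1), … with moves {3, 4, 5, 7}:
g(0) = mex{} = 0
g(1) = mex{} = 0
g(2) = mex{} = 0
g(3) = mex{0} = 1
g(4) = mex{0} = 1
g(5) = mex{0} = 1
g(6) = mex{0,1} = 2
g(7) = mex{0,1} = 2
g(8) = mex{0,1} = 2
g(9) = mex{0,1,2} = 3
g(10) = mex{1,2} = 0
g(11) = mex{1,2} = 0
So g(11) = 0.
Build the Grundy sequence for heap C with g(k) = mex{g(k−s) : s ∈ {3, 6}, s ≤ k}:
k:     0  1  2  3  4  5  6  7
g(k):  0  0  0  1  1  1  2  2
So g(7) = 2.
By the Sprague-Grundy theorem, the Grundy value of a sum of independent games is the XOR of the component values.
Combined value = 0 ⊕ 0 ⊕ 2 = 2.

2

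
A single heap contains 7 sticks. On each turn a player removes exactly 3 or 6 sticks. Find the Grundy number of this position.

Build the Grundy sequence with g(k) = mex{g(k−s) : s ∈ {3, 6}, s ≤ k}:
g(0) = mex{} = 0
g(1) = mex{} = 0
g(2) = mex{} = 0
g(3) = mex{0} = 1
g(4) = mex{0} = 1
g(5) = mex{0} = 1
g(6) = mex{0,1} = 2
g(7) = mex{0,1} = 2
So g(7) = 2.

2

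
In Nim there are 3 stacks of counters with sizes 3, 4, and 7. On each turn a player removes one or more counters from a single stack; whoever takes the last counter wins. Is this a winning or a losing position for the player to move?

Write each in binary and XOR column by column:
  011  (3)
  100  (4)
  111  (7)
  ---
  000  (0)
The nim-sum is 0, so this is a P-position: the player to move is in a losing position under optimal play.

Losing position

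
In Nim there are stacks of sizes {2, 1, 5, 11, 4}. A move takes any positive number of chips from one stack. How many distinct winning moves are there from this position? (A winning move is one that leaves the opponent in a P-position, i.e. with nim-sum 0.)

1

Compute the nim-sum pairwise:
2 ⊕ 1 = 3
3 ⊕ 5 = 6
6 ⊕ 11 = 13
13 ⊕ 4 = 9
The overall nim-sum is X = 9. A stack of size p has a winning move iff p XOR X < p (reduce it to p XOR X).
  2: 2 XOR 9 = 11 ≥ 2 — no move.
  1: 1 XOR 9 = 8 ≥ 1 — no move.
  5: 5 XOR 9 = 12 ≥ 5 — no move.
  11: 11 XOR 9 = 2 < 11 — winning move (to 2).
  4: 4 XOR 9 = 13 ≥ 4 — no move.
That gives 1 winning move.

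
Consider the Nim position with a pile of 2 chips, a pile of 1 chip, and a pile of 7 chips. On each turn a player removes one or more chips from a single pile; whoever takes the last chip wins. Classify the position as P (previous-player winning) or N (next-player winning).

Compute the nim-sum pairwise:
2 ^ 1 = 3
3 ^ 7 = 4
The nim-sum is 4 ≠ 0, so this is an N-position: the player to move can win.

N-position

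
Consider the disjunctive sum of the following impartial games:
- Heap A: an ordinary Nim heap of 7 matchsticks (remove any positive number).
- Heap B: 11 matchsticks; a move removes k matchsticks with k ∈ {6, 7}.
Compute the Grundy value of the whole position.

6

Heap A is a plain Nim heap of size 7, so its Grundy value is 7.
Build the Grundy sequence for heap B with g(k) = mex{g(k−s) : s ∈ {6, 7}, s ≤ k}:
g(0) = mex{} = 0
g(1) = mex{} = 0
g(2) = mex{} = 0
g(3) = mex{} = 0
g(4) = mex{} = 0
g(5) = mex{} = 0
g(6) = mex{0} = 1
g(7) = mex{0} = 1
g(8) = mex{0} = 1
g(9) = mex{0} = 1
g(10) = mex{0} = 1
g(11) = mex{0} = 1
So g(11) = 1.
By the Sprague-Grundy theorem, the Grundy value of a sum of independent games is the XOR of the component values.
Combined value = 7 XOR 1 = 6.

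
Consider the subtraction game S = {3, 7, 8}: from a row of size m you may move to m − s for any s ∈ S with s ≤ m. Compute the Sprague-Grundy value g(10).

3

Build the Grundy sequence with g(k) = mex{g(k−s) : s ∈ {3, 7, 8}, s ≤ k}:
k:     0  1  2  3  4  5  6  7  8  9 10
g(k):  0  0  0  1  1  1  0  2  2  1  3
So g(10) = 3.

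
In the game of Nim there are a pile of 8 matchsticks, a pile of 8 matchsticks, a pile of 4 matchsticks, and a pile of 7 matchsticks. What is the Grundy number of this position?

3

In binary:
  1000  (8)
  1000  (8)
  0100  (4)
  0111  (7)
  ----
  0011  (3)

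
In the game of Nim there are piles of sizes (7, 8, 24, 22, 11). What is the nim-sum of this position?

Write each in binary and XOR column by column:
  00111  (7)
  01000  (8)
  11000  (24)
  10110  (22)
  01011  (11)
  -----
  01010  (10)

10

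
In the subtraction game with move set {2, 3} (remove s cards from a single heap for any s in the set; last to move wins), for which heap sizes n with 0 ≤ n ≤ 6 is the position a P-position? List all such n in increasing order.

0, 1, 5, 6

Build the Grundy sequence with g(k) = mex{g(k−s) : s ∈ {2, 3}, s ≤ k}:
k:     0  1  2  3  4  5  6
g(k):  0  0  1  1  2  0  0
The P-positions (g = 0) in 0..6 are 0, 1, 5, 6.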